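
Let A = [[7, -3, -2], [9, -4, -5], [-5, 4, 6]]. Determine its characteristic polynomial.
χ_A(x) = (x - 3)^3

xI - A = [[x - 7, 3, 2], [-9, x + 4, 5], [5, -4, x - 6]].

Expanding det(xI - A) along the first row:
det(xI - A) = + (x - 7)·det([[x + 4, 5], [-4, x - 6]]) - (3)·det([[-9, 5], [5, x - 6]]) + (2)·det([[-9, x + 4], [5, -4]]).

Evaluating gives χ_A(x) = x^3 - 9x^2 + 27x - 27 = (x - 3)^3.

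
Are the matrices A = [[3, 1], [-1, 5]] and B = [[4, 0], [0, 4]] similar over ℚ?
No.

Both have characteristic polynomial (x - 4)^2, but the minimal polynomial of A is (x - 4)^2 while the minimal polynomial of B is x - 4. The minimal polynomial is a similarity invariant, so A and B are not similar.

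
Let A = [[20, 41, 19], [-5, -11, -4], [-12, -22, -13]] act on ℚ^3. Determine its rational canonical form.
R = [[0, 0, -15], [1, 0, -8], [0, 1, -4]]

The invariant factors of A (the non-unit diagonal entries of the Smith normal form of xI - A over ℚ[x]) are (x + 3)(x^2 + x + 5), each dividing the next. The characteristic polynomial is their product, (x + 3)(x^2 + x + 5).

The rational canonical form is the block-diagonal matrix of companion matrices C(f_i):
R = [[0, 0, -15], [1, 0, -8], [0, 1, -4]].

Note the characteristic polynomial does not split into linear factors over ℚ, so A has no Jordan form over ℚ; the rational canonical form exists over any field.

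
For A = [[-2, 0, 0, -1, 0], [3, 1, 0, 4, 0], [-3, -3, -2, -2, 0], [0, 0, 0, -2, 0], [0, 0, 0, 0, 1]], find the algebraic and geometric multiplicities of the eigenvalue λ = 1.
The characteristic polynomial is (x - 1)^2(x + 2)^3, so the factor x - 1 appears with exponent 2: the algebraic multiplicity is 2.

rank(A - I) = 3, so the eigenspace has dimension 5 - 3 = 2: the geometric multiplicity is 2.

algebraic multiplicity 2, geometric multiplicity 2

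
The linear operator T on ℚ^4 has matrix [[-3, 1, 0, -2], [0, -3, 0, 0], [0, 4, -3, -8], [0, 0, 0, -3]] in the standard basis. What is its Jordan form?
The characteristic polynomial is det(xI - A) = (x + 3)^4, so the eigenvalues are -3 (algebraic multiplicity 4).

For λ = -3: rank(A + 3I) = 1, rank((A + 3I)^2) = 0. The eigenspace has dimension 4 - 1 = 3, so there are 3 Jordan blocks; the rank sequence gives block sizes [2, 1, 1].

Assembling the blocks gives the Jordan form J above.

J = [[-3, 1, 0, 0], [0, -3, 0, 0], [0, 0, -3, 0], [0, 0, 0, -3]]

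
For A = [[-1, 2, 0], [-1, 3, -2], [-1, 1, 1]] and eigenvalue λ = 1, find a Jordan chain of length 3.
v_1 = [[1, 0, 0]]^T, v_2 = [[-2, -1, -1]]^T, v_3 = [[2, 2, 1]]^T

We seek v_1 ∈ ker((A - I)^3) \ ker((A - I)^2), then set v_{i+1} = (A - I) v_i.

One such chain is v_1 = [[1, 0, 0]]^T, v_2 = [[-2, -1, -1]]^T, v_3 = [[2, 2, 1]]^T. Check: (A - I) v_3 = [[0, 0, 0]]^T = 0.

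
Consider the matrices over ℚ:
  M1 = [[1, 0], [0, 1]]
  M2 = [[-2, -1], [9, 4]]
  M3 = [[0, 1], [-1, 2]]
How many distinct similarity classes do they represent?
2 classes: {M1}, {M2, M3}

Characteristic polynomials: χ_{M1} = (x - 1)^2, χ_{M2} = (x - 1)^2, χ_{M3} = (x - 1)^2.

{M1}: invariant factors x - 1, x - 1.

{M2, M3}: invariant factors (x - 1)^2.

Matrices are similar if and only if their invariant-factor lists agree; the partition into similarity classes is {M1}, {M2, M3}.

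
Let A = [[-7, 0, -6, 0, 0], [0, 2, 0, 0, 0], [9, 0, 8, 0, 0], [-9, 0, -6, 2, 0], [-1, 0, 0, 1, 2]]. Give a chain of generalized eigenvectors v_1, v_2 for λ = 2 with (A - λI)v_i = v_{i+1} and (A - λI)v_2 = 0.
We seek v_1 ∈ ker((A - 2I)^2) \ ker(A - 2I), then set v_{i+1} = (A - 2I) v_i.

One such chain is v_1 = [[0, 0, 0, 1, 0]]^T, v_2 = [[0, 0, 0, 0, 1]]^T. Check: (A - 2I) v_2 = [[0, 0, 0, 0, 0]]^T = 0.

v_1 = [[0, 0, 0, 1, 0]]^T, v_2 = [[0, 0, 0, 0, 1]]^T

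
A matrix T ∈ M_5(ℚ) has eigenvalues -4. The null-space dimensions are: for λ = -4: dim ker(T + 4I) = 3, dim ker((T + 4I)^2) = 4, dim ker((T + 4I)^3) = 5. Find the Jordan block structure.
Jordan blocks: (-4, 3), (-4, 1), (-4, 1)

λ = -4: successive nullity increments [3, 1, 1] count blocks of size ≥ k; block sizes are [3, 1, 1].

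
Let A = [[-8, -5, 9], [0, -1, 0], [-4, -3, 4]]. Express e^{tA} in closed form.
e^{tA} = [[(1 - 6*t)*e^{-2*t}, (-3*t - 2*e^{t} + 2)*e^{-2*t}, 9*t*e^{-2*t}], [0, e^{-t}, 0], [-4*t*e^{-2*t}, (-2*t - e^{t} + 1)*e^{-2*t}, (6*t + 1)*e^{-2*t}]]

A has Jordan form J = [[-2, 1, 0], [0, -2, 0], [0, 0, -1]] with A = PJP^{-1}, so e^{tA} = P e^{tJ} P^{-1}.

For a Jordan block J_k(λ), e^{tJ_k(λ)} = e^{λt} · (I + tN + t^2 N^2/2! + ... + t^{k-1} N^{k-1}/(k-1)!) where N is the nilpotent superdiagonal part.

Assembling the blocks and conjugating back gives the entries of e^{tA} as shown above.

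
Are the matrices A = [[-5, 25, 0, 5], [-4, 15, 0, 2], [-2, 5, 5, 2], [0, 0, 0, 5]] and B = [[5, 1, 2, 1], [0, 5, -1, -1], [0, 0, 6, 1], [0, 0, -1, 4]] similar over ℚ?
Two matrices over a field are similar if and only if they have the same invariant factors.

Both A and B have characteristic polynomial (x - 5)^4 and minimal polynomial (x - 5)^2. Computing further, both have invariant factors (x - 5)^2, (x - 5)^2. Hence A and B are similar.

Yes.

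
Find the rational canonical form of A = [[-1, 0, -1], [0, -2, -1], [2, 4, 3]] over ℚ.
R = [[0, 0, -2], [1, 0, 1], [0, 1, 0]]

The invariant factors of A (the non-unit diagonal entries of the Smith normal form of xI - A over ℚ[x]) are x^3 - x + 2, each dividing the next. The characteristic polynomial is their product, x^3 - x + 2.

The rational canonical form is the block-diagonal matrix of companion matrices C(f_i):
R = [[0, 0, -2], [1, 0, 1], [0, 1, 0]].

Note the characteristic polynomial does not split into linear factors over ℚ, so A has no Jordan form over ℚ; the rational canonical form exists over any field.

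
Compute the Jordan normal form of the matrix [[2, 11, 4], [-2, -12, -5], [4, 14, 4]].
The characteristic polynomial is det(xI - A) = (x + 2)^3, so the eigenvalues are -2 (algebraic multiplicity 3).

For λ = -2: rank(A + 2I) = 2, rank((A + 2I)^2) = 1, rank((A + 2I)^3) = 0. The eigenspace has dimension 3 - 2 = 1, so there is 1 Jordan block; the rank sequence gives block sizes [3].

Assembling the blocks gives the Jordan form J above.

J = [[-2, 1, 0], [0, -2, 1], [0, 0, -2]]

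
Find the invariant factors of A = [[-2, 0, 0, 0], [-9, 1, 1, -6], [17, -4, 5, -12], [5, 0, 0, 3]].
x - 3, (x - 3)^2(x + 2)

The Jordan structure of A has elementary divisors (x + 2), (x - 3)^2, (x - 3). Arranging the block sizes at each eigenvalue in decreasing order and taking row products gives the invariant factors.

Invariant factors (smallest first, each dividing the next): x - 3, (x - 3)^2(x + 2).

Check: the last factor (x - 3)^2(x + 2) is the minimal polynomial, and the product (x - 3)^3(x + 2) is the characteristic polynomial.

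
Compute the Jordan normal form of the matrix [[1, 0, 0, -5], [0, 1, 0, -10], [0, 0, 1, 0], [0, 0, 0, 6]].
J = [[1, 0, 0, 0], [0, 1, 0, 0], [0, 0, 1, 0], [0, 0, 0, 6]]

The characteristic polynomial is det(xI - A) = (x - 6)(x - 1)^3, so the eigenvalues are 1 (algebraic multiplicity 3), 6 (algebraic multiplicity 1).

For λ = 1: rank(A - I) = 1. The eigenspace has dimension 4 - 1 = 3, so there are 3 Jordan blocks; the rank sequence gives block sizes [1, 1, 1].

For λ = 6: algebraic multiplicity 1 gives one 1×1 block.

Assembling the blocks gives the Jordan form J above.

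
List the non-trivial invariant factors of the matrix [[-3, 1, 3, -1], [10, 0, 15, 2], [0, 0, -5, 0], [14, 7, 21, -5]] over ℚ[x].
The Jordan structure of A has elementary divisors (x + 5)^2, (x + 5), (x - 2). Arranging the block sizes at each eigenvalue in decreasing order and taking row products gives the invariant factors.

Invariant factors (smallest first, each dividing the next): x + 5, (x - 2)(x + 5)^2.

Check: the last factor (x - 2)(x + 5)^2 is the minimal polynomial, and the product (x - 2)(x + 5)^3 is the characteristic polynomial.

x + 5, (x - 2)(x + 5)^2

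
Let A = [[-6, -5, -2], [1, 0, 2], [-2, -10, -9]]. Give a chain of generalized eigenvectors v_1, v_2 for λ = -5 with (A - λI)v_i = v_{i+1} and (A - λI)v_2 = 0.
v_1 = [[-2, 1, -1]]^T, v_2 = [[-1, 1, -2]]^T

We seek v_1 ∈ ker((A + 5I)^2) \ ker(A + 5I), then set v_{i+1} = (A + 5I) v_i.

One such chain is v_1 = [[-2, 1, -1]]^T, v_2 = [[-1, 1, -2]]^T. Check: (A + 5I) v_2 = [[0, 0, 0]]^T = 0.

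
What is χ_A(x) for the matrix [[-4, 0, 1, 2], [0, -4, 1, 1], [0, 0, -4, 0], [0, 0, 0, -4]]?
χ_A(x) = (x + 4)^4

xI - A = [[x + 4, 0, -1, -2], [0, x + 4, -1, -1], [0, 0, x + 4, 0], [0, 0, 0, x + 4]].

Expanding det(xI - A) along the first row:
det(xI - A) = + (x + 4)·det([[x + 4, -1, -1], [0, x + 4, 0], [0, 0, x + 4]]) - (0)·det([[0, -1, -1], [0, x + 4, 0], [0, 0, x + 4]]) + (-1)·det([[0, x + 4, -1], [0, 0, 0], [0, 0, x + 4]]) - (-2)·det([[0, x + 4, -1], [0, 0, x + 4], [0, 0, 0]]).

Evaluating gives χ_A(x) = x^4 + 16x^3 + 96x^2 + 256x + 256 = (x + 4)^4.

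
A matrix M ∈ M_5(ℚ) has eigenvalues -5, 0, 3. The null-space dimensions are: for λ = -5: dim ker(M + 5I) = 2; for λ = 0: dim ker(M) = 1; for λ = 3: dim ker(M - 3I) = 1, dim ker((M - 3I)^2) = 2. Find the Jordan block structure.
Jordan blocks: (-5, 1), (-5, 1), (0, 1), (3, 2)

λ = -5: successive nullity increments [2] count blocks of size ≥ k; block sizes are [1, 1].
λ = 0: successive nullity increments [1] count blocks of size ≥ k; block sizes are [1].
λ = 3: successive nullity increments [1, 1] count blocks of size ≥ k; block sizes are [2].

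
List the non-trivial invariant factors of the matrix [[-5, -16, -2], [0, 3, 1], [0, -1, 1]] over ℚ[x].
(x - 2)^2(x + 5)

The Jordan structure of A has elementary divisors (x + 5), (x - 2)^2. Arranging the block sizes at each eigenvalue in decreasing order and taking row products gives the invariant factors.

Invariant factors (smallest first, each dividing the next): (x - 2)^2(x + 5).

Check: the last factor (x - 2)^2(x + 5) is the minimal polynomial, and the product (x - 2)^2(x + 5) is the characteristic polynomial.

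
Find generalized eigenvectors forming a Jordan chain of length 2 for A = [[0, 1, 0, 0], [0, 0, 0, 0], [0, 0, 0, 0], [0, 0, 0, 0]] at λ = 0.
v_1 = [[-3, 1, 2, -1]]^T, v_2 = [[1, 0, 0, 0]]^T

We seek v_1 ∈ ker(A^2) \ ker(A), then set v_{i+1} = A v_i.

One such chain is v_1 = [[-3, 1, 2, -1]]^T, v_2 = [[1, 0, 0, 0]]^T. Check: A v_2 = [[0, 0, 0, 0]]^T = 0.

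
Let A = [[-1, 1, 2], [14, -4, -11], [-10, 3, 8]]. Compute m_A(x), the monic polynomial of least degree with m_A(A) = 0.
The characteristic polynomial factors as (x - 1)^3. The minimal polynomial is ∏(x - λ)^{k_λ} where k_λ is the size of the largest Jordan block at λ.

For λ = 1: rank(A - I) = 2, and the largest Jordan block has size 3 (the smallest k with rank((A - I)^k) = rank((A - I)^(k+1))).

So m_A(x) = (x - 1)^3.

m_A(x) = (x - 1)^3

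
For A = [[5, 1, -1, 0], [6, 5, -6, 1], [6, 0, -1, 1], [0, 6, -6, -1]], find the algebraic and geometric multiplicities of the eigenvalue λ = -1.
algebraic multiplicity 2, geometric multiplicity 1

The characteristic polynomial is (x - 5)^2(x + 1)^2, so the factor x + 1 appears with exponent 2: the algebraic multiplicity is 2.

rank(A + I) = 3, so the eigenspace has dimension 4 - 3 = 1: the geometric multiplicity is 1.

Since 1 < 2, A is not diagonalizable.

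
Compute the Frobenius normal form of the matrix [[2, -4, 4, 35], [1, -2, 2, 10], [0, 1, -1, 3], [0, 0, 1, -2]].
The invariant factors of A (the non-unit diagonal entries of the Smith normal form of xI - A over ℚ[x]) are (x + 3)(x^3 - 3x - 5), each dividing the next. The characteristic polynomial is their product, (x + 3)(x^3 - 3x - 5).

The rational canonical form is the block-diagonal matrix of companion matrices C(f_i):
R = [[0, 0, 0, 15], [1, 0, 0, 14], [0, 1, 0, 3], [0, 0, 1, -3]].

Note the characteristic polynomial does not split into linear factors over ℚ, so A has no Jordan form over ℚ; the rational canonical form exists over any field.

R = [[0, 0, 0, 15], [1, 0, 0, 14], [0, 1, 0, 3], [0, 0, 1, -3]]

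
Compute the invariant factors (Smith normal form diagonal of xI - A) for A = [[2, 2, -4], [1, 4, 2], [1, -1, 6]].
(x - 4)^3

The Jordan structure of A has elementary divisors (x - 4)^3. Arranging the block sizes at each eigenvalue in decreasing order and taking row products gives the invariant factors.

Invariant factors (smallest first, each dividing the next): (x - 4)^3.

Check: the last factor (x - 4)^3 is the minimal polynomial, and the product (x - 4)^3 is the characteristic polynomial.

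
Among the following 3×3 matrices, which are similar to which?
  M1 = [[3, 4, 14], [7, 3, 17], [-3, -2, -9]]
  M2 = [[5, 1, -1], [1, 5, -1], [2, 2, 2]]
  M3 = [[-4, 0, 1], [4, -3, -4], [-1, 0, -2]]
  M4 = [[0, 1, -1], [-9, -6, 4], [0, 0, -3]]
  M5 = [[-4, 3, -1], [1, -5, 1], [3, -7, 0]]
Characteristic polynomials: χ_{M1} = (x + 1)^3, χ_{M2} = (x - 4)^3, χ_{M3} = (x + 3)^3, χ_{M4} = (x + 3)^3, χ_{M5} = (x + 3)^3.

{M1}: invariant factors (x + 1)^3.

{M2}: invariant factors x - 4, (x - 4)^2.

{M3}: invariant factors x + 3, (x + 3)^2.

{M4, M5}: invariant factors (x + 3)^3.

Matrices are similar if and only if their invariant-factor lists agree; the partition into similarity classes is {M1}, {M2}, {M3}, {M4, M5}.

4 classes: {M1}, {M2}, {M3}, {M4, M5}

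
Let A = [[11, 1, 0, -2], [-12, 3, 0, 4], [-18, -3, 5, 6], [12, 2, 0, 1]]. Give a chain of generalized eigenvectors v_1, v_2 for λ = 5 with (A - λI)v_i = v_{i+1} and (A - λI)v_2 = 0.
v_1 = [[0, 1, 1, 0]]^T, v_2 = [[1, -2, -3, 2]]^T

We seek v_1 ∈ ker((A - 5I)^2) \ ker(A - 5I), then set v_{i+1} = (A - 5I) v_i.

One such chain is v_1 = [[0, 1, 1, 0]]^T, v_2 = [[1, -2, -3, 2]]^T. Check: (A - 5I) v_2 = [[0, 0, 0, 0]]^T = 0.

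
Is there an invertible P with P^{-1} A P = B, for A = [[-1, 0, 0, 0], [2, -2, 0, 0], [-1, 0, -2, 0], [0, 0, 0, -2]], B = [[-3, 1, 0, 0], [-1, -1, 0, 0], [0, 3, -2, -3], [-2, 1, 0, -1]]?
Both have characteristic polynomial (x + 1)(x + 2)^3, but the minimal polynomial of A is (x + 1)(x + 2) while the minimal polynomial of B is (x + 1)(x + 2)^2. The minimal polynomial is a similarity invariant, so A and B are not similar.

No.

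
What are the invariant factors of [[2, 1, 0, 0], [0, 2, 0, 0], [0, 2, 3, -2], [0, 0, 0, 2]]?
x - 2, (x - 3)(x - 2)^2

The Jordan structure of A has elementary divisors (x - 2)^2, (x - 2), (x - 3). Arranging the block sizes at each eigenvalue in decreasing order and taking row products gives the invariant factors.

Invariant factors (smallest first, each dividing the next): x - 2, (x - 3)(x - 2)^2.

Check: the last factor (x - 3)(x - 2)^2 is the minimal polynomial, and the product (x - 3)(x - 2)^3 is the characteristic polynomial.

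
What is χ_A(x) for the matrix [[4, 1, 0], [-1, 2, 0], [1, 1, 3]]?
χ_A(x) = (x - 3)^3

xI - A = [[x - 4, -1, 0], [1, x - 2, 0], [-1, -1, x - 3]].

Expanding det(xI - A) along the first row:
det(xI - A) = + (x - 4)·det([[x - 2, 0], [-1, x - 3]]) - (-1)·det([[1, 0], [-1, x - 3]]) + (0)·det([[1, x - 2], [-1, -1]]).

Evaluating gives χ_A(x) = x^3 - 9x^2 + 27x - 27 = (x - 3)^3.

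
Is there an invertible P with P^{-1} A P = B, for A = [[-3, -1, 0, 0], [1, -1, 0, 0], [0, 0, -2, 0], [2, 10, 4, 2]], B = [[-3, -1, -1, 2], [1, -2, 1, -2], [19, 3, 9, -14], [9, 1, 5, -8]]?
Both have characteristic polynomial (x - 2)(x + 2)^3, but the minimal polynomial of A is (x - 2)(x + 2)^2 while the minimal polynomial of B is (x - 2)(x + 2)^3. The minimal polynomial is a similarity invariant, so A and B are not similar.

No.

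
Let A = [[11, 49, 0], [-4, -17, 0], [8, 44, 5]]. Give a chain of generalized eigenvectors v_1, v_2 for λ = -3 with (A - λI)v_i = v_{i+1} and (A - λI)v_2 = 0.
We seek v_1 ∈ ker((A + 3I)^2) \ ker(A + 3I), then set v_{i+1} = (A + 3I) v_i.

One such chain is v_1 = [[-3, 1, -2]]^T, v_2 = [[7, -2, 4]]^T. Check: (A + 3I) v_2 = [[0, 0, 0]]^T = 0.

v_1 = [[-3, 1, -2]]^T, v_2 = [[7, -2, 4]]^T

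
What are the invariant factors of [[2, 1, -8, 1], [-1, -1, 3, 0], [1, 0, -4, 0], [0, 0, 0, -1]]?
x + 1, (x + 1)^3

The Jordan structure of A has elementary divisors (x + 1)^3, (x + 1). Arranging the block sizes at each eigenvalue in decreasing order and taking row products gives the invariant factors.

Invariant factors (smallest first, each dividing the next): x + 1, (x + 1)^3.

Check: the last factor (x + 1)^3 is the minimal polynomial, and the product (x + 1)^4 is the characteristic polynomial.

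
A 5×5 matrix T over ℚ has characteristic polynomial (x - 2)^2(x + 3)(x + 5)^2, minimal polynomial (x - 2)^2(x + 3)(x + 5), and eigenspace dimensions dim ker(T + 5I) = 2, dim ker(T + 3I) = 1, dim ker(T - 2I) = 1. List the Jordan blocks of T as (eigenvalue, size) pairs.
Jordan blocks: (-5, 1), (-5, 1), (-3, 1), (2, 2)

λ = -5: algebraic multiplicity 2 (exponent in χ_T), largest block size 1 (exponent in m_T), 2 blocks (geometric multiplicity). These force block sizes [1, 1].
λ = -3: algebraic multiplicity 1 (exponent in χ_T), largest block size 1 (exponent in m_T), 1 block (geometric multiplicity). This forces block sizes [1].
λ = 2: algebraic multiplicity 2 (exponent in χ_T), largest block size 2 (exponent in m_T), 1 block (geometric multiplicity). This forces block sizes [2].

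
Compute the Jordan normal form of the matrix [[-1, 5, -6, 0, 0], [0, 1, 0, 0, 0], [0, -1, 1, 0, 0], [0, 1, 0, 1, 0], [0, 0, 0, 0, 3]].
The characteristic polynomial is det(xI - A) = (x - 3)(x - 1)^3(x + 1), so the eigenvalues are -1 (algebraic multiplicity 1), 1 (algebraic multiplicity 3), 3 (algebraic multiplicity 1).

For λ = -1: algebraic multiplicity 1 gives one 1×1 block.

For λ = 1: rank(A - I) = 3, rank((A - I)^2) = 2. The eigenspace has dimension 5 - 3 = 2, so there are 2 Jordan blocks; the rank sequence gives block sizes [2, 1].

For λ = 3: algebraic multiplicity 1 gives one 1×1 block.

Assembling the blocks gives the Jordan form J above.

J = [[-1, 0, 0, 0, 0], [0, 1, 1, 0, 0], [0, 0, 1, 0, 0], [0, 0, 0, 1, 0], [0, 0, 0, 0, 3]]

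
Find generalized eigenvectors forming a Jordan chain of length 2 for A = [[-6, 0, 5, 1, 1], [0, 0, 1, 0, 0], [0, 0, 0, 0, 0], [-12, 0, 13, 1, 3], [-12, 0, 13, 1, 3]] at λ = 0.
We seek v_1 ∈ ker(A^2) \ ker(A), then set v_{i+1} = A v_i.

One such chain is v_1 = [[0, -4, 1, -1, -4]]^T, v_2 = [[0, 1, 0, 0, 0]]^T. Check: A v_2 = [[0, 0, 0, 0, 0]]^T = 0.

v_1 = [[0, -4, 1, -1, -4]]^T, v_2 = [[0, 1, 0, 0, 0]]^T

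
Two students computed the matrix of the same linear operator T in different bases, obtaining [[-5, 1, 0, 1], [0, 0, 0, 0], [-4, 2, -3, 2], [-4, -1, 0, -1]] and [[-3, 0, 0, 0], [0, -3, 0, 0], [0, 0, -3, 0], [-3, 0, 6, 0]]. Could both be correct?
Both have characteristic polynomial x(x + 3)^3, but the minimal polynomial of A is x(x + 3)^2 while the minimal polynomial of B is x(x + 3). The minimal polynomial is a similarity invariant, so A and B are not similar.

No.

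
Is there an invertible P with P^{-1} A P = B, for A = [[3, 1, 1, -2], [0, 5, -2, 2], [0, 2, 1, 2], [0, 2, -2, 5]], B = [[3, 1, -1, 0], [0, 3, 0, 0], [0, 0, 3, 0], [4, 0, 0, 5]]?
Two matrices over a field are similar if and only if they have the same invariant factors.

Both A and B have characteristic polynomial (x - 5)(x - 3)^3 and minimal polynomial (x - 5)(x - 3)^2. Computing further, both have invariant factors x - 3, (x - 5)(x - 3)^2. Hence A and B are similar.

Yes.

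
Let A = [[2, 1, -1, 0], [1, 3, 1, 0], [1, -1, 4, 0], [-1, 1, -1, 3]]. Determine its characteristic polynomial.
xI - A = [[x - 2, -1, 1, 0], [-1, x - 3, -1, 0], [-1, 1, x - 4, 0], [1, -1, 1, x - 3]].

Expanding det(xI - A) along the first row:
det(xI - A) = + (x - 2)·det([[x - 3, -1, 0], [1, x - 4, 0], [-1, 1, x - 3]]) - (-1)·det([[-1, -1, 0], [-1, x - 4, 0], [1, 1, x - 3]]) + (1)·det([[-1, x - 3, 0], [-1, 1, 0], [1, -1, x - 3]]) - (0)·det([[-1, x - 3, -1], [-1, 1, x - 4], [1, -1, 1]]).

Evaluating gives χ_A(x) = x^4 - 12x^3 + 54x^2 - 108x + 81 = (x - 3)^4.

χ_A(x) = (x - 3)^4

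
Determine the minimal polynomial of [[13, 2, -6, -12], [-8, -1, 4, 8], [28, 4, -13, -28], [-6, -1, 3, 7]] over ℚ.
The characteristic polynomial factors as (x - 3)(x - 1)^3. The minimal polynomial is ∏(x - λ)^{k_λ} where k_λ is the size of the largest Jordan block at λ.

For λ = 1: rank(A - I) = 2, and the largest Jordan block has size 2 (the smallest k with rank((A - I)^k) = rank((A - I)^(k+1))).
For λ = 3: rank(A - 3I) = 3, and the largest Jordan block has size 1 (the smallest k with rank((A - 3I)^k) = rank((A - 3I)^(k+1))).

So m_A(x) = (x - 3)(x - 1)^2.

m_A(x) = (x - 3)(x - 1)^2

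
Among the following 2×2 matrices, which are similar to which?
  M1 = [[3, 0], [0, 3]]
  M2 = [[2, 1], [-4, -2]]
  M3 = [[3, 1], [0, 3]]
Characteristic polynomials: χ_{M1} = (x - 3)^2, χ_{M2} = x^2, χ_{M3} = (x - 3)^2.

{M1}: invariant factors x - 3, x - 3.

{M2}: invariant factors x^2.

{M3}: invariant factors (x - 3)^2.

Matrices are similar if and only if their invariant-factor lists agree; the partition into similarity classes is {M1}, {M2}, {M3}.

3 classes: {M1}, {M2}, {M3}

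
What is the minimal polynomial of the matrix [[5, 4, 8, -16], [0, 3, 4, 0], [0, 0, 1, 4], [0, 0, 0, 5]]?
m_A(x) = (x - 5)(x - 3)(x - 1)

The characteristic polynomial factors as (x - 5)^2(x - 3)(x - 1). The minimal polynomial is ∏(x - λ)^{k_λ} where k_λ is the size of the largest Jordan block at λ.

For λ = 1: rank(A - I) = 3, and the largest Jordan block has size 1 (the smallest k with rank((A - I)^k) = rank((A - I)^(k+1))).
For λ = 3: rank(A - 3I) = 3, and the largest Jordan block has size 1 (the smallest k with rank((A - 3I)^k) = rank((A - 3I)^(k+1))).
For λ = 5: rank(A - 5I) = 2, and the largest Jordan block has size 1 (the smallest k with rank((A - 5I)^k) = rank((A - 5I)^(k+1))).

So m_A(x) = (x - 5)(x - 3)(x - 1).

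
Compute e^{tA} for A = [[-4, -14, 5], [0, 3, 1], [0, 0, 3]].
A has Jordan form J = [[-4, 0, 0], [0, 3, 1], [0, 0, 3]] with A = PJP^{-1}, so e^{tA} = P e^{tJ} P^{-1}.

For a Jordan block J_k(λ), e^{tJ_k(λ)} = e^{λt} · (I + tN + t^2 N^2/2! + ... + t^{k-1} N^{k-1}/(k-1)!) where N is the nilpotent superdiagonal part.

Assembling the blocks and conjugating back gives the entries of e^{tA} as shown above.

e^{tA} = [[e^{-4*t}, 2*(1 - e^{7*t})*e^{-4*t}, ((1 - 2*t)*e^{7*t} - 1)*e^{-4*t}], [0, e^{3*t}, t*e^{3*t}], [0, 0, e^{3*t}]]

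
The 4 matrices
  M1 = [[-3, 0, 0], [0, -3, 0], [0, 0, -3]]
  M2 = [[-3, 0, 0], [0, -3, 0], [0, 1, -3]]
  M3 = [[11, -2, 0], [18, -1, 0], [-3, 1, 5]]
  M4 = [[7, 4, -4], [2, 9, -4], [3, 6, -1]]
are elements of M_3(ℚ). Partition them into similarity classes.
Characteristic polynomials: χ_{M1} = (x + 3)^3, χ_{M2} = (x + 3)^3, χ_{M3} = (x - 5)^3, χ_{M4} = (x - 5)^3.

{M1}: invariant factors x + 3, x + 3, x + 3.

{M2}: invariant factors x + 3, (x + 3)^2.

{M3, M4}: invariant factors x - 5, (x - 5)^2.

Matrices are similar if and only if their invariant-factor lists agree; the partition into similarity classes is {M1}, {M2}, {M3, M4}.

3 classes: {M1}, {M2}, {M3, M4}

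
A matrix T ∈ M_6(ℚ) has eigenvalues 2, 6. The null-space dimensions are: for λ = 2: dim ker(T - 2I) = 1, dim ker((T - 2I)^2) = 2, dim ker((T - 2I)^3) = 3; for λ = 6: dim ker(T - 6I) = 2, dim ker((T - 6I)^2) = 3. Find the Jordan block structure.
Jordan blocks: (2, 3), (6, 2), (6, 1)

λ = 2: successive nullity increments [1, 1, 1] count blocks of size ≥ k; block sizes are [3].
λ = 6: successive nullity increments [2, 1] count blocks of size ≥ k; block sizes are [2, 1].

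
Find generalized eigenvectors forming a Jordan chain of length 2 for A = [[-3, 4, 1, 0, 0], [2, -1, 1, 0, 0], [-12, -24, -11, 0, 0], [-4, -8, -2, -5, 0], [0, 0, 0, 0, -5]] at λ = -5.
v_1 = [[0, 0, 1, 0, 0]]^T, v_2 = [[1, 1, -6, -2, 0]]^T

We seek v_1 ∈ ker((A + 5I)^2) \ ker(A + 5I), then set v_{i+1} = (A + 5I) v_i.

One such chain is v_1 = [[0, 0, 1, 0, 0]]^T, v_2 = [[1, 1, -6, -2, 0]]^T. Check: (A + 5I) v_2 = [[0, 0, 0, 0, 0]]^T = 0.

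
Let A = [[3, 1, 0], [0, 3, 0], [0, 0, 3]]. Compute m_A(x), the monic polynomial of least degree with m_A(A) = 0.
The characteristic polynomial factors as (x - 3)^3. The minimal polynomial is ∏(x - λ)^{k_λ} where k_λ is the size of the largest Jordan block at λ.

For λ = 3: rank(A - 3I) = 1, and the largest Jordan block has size 2 (the smallest k with rank((A - 3I)^k) = rank((A - 3I)^(k+1))).

So m_A(x) = (x - 3)^2.

m_A(x) = (x - 3)^2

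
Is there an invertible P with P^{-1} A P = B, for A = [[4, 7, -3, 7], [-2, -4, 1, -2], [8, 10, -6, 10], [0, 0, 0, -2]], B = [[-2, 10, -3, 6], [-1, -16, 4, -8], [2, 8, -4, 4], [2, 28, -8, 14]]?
Yes.

Two matrices over a field are similar if and only if they have the same invariant factors.

Both A and B have characteristic polynomial (x + 2)^4 and minimal polynomial (x + 2)^3. Computing further, both have invariant factors x + 2, (x + 2)^3. Hence A and B are similar.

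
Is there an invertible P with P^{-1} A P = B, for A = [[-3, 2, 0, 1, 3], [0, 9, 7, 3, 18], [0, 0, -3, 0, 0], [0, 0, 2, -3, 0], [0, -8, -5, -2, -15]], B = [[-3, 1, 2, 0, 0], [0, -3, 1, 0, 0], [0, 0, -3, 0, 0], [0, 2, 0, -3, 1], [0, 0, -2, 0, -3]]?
Two matrices over a field are similar if and only if they have the same invariant factors.

Both A and B have characteristic polynomial (x + 3)^5 and minimal polynomial (x + 3)^3. Computing further, both have invariant factors (x + 3)^2, (x + 3)^3. Hence A and B are similar.

Yes.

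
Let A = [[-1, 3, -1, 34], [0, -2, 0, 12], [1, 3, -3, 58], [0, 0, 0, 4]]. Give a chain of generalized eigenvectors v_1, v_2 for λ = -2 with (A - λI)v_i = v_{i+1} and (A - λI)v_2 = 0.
v_1 = [[-6, -1, -10, 0]]^T, v_2 = [[1, 0, 1, 0]]^T

We seek v_1 ∈ ker((A + 2I)^2) \ ker(A + 2I), then set v_{i+1} = (A + 2I) v_i.

One such chain is v_1 = [[-6, -1, -10, 0]]^T, v_2 = [[1, 0, 1, 0]]^T. Check: (A + 2I) v_2 = [[0, 0, 0, 0]]^T = 0.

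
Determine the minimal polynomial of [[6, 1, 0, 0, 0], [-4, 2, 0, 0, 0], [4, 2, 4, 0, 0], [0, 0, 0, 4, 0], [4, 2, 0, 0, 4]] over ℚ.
m_A(x) = (x - 4)^2

The characteristic polynomial factors as (x - 4)^5. The minimal polynomial is ∏(x - λ)^{k_λ} where k_λ is the size of the largest Jordan block at λ.

For λ = 4: rank(A - 4I) = 1, and the largest Jordan block has size 2 (the smallest k with rank((A - 4I)^k) = rank((A - 4I)^(k+1))).

So m_A(x) = (x - 4)^2.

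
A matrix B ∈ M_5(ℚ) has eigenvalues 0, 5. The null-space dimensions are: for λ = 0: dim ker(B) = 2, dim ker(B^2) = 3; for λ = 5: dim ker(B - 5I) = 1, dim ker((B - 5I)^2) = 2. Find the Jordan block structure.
λ = 0: successive nullity increments [2, 1] count blocks of size ≥ k; block sizes are [2, 1].
λ = 5: successive nullity increments [1, 1] count blocks of size ≥ k; block sizes are [2].

Jordan blocks: (0, 2), (0, 1), (5, 2)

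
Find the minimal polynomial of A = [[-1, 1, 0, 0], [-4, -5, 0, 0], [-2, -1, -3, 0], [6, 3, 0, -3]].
m_A(x) = (x + 3)^2

The characteristic polynomial factors as (x + 3)^4. The minimal polynomial is ∏(x - λ)^{k_λ} where k_λ is the size of the largest Jordan block at λ.

For λ = -3: rank(A + 3I) = 1, and the largest Jordan block has size 2 (the smallest k with rank((A + 3I)^k) = rank((A + 3I)^(k+1))).

So m_A(x) = (x + 3)^2.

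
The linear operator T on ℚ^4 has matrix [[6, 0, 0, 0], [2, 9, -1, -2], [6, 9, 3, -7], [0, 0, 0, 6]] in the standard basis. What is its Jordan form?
J = [[6, 1, 0, 0], [0, 6, 1, 0], [0, 0, 6, 0], [0, 0, 0, 6]]

The characteristic polynomial is det(xI - A) = (x - 6)^4, so the eigenvalues are 6 (algebraic multiplicity 4).

For λ = 6: rank(A - 6I) = 2, rank((A - 6I)^2) = 1, rank((A - 6I)^3) = 0. The eigenspace has dimension 4 - 2 = 2, so there are 2 Jordan blocks; the rank sequence gives block sizes [3, 1].

Assembling the blocks gives the Jordan form J above.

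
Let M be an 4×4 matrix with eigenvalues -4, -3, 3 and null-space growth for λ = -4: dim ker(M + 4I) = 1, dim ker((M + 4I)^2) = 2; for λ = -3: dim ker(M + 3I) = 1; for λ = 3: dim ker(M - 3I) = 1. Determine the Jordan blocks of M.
λ = -4: successive nullity increments [1, 1] count blocks of size ≥ k; block sizes are [2].
λ = -3: successive nullity increments [1] count blocks of size ≥ k; block sizes are [1].
λ = 3: successive nullity increments [1] count blocks of size ≥ k; block sizes are [1].

Jordan blocks: (-4, 2), (-3, 1), (3, 1)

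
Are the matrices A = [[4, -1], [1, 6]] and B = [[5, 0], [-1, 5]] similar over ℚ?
Two matrices over a field are similar if and only if they have the same invariant factors.

Both A and B have characteristic polynomial (x - 5)^2 and minimal polynomial (x - 5)^2. Computing further, both have invariant factors (x - 5)^2. Hence A and B are similar.

Yes.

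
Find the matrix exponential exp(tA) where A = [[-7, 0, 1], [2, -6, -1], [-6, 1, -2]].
e^{tA} = [[(-t^2 - 2*t + 1)*e^{-5*t}, t^2*e^{-5*t}/2, t*(t + 2)*e^{-5*t}/2], [2*t*e^{-5*t}, (1 - t)*e^{-5*t}, -t*e^{-5*t}], [2*t*(-t - 3)*e^{-5*t}, t*(t + 1)*e^{-5*t}, (t^2 + 3*t + 1)*e^{-5*t}]]

A has Jordan form J = [[-5, 1, 0], [0, -5, 1], [0, 0, -5]] with A = PJP^{-1}, so e^{tA} = P e^{tJ} P^{-1}.

For a Jordan block J_k(λ), e^{tJ_k(λ)} = e^{λt} · (I + tN + t^2 N^2/2! + ... + t^{k-1} N^{k-1}/(k-1)!) where N is the nilpotent superdiagonal part.

Assembling the blocks and conjugating back gives the entries of e^{tA} as shown above.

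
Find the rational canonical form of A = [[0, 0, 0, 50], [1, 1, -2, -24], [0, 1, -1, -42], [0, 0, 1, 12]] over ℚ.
The invariant factors of A (the non-unit diagonal entries of the Smith normal form of xI - A over ℚ[x]) are (x - 5)^2(x^2 - 2x - 2), each dividing the next. The characteristic polynomial is their product, (x - 5)^2(x^2 - 2x - 2).

The rational canonical form is the block-diagonal matrix of companion matrices C(f_i):
R = [[0, 0, 0, 50], [1, 0, 0, 30], [0, 1, 0, -43], [0, 0, 1, 12]].

Note the characteristic polynomial does not split into linear factors over ℚ, so A has no Jordan form over ℚ; the rational canonical form exists over any field.

R = [[0, 0, 0, 50], [1, 0, 0, 30], [0, 1, 0, -43], [0, 0, 1, 12]]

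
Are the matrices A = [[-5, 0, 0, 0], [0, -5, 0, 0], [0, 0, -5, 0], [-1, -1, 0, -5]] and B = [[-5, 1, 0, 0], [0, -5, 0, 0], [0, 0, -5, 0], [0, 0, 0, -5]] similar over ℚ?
Yes.

Two matrices over a field are similar if and only if they have the same invariant factors.

Both A and B have characteristic polynomial (x + 5)^4 and minimal polynomial (x + 5)^2. Computing further, both have invariant factors x + 5, x + 5, (x + 5)^2. Hence A and B are similar.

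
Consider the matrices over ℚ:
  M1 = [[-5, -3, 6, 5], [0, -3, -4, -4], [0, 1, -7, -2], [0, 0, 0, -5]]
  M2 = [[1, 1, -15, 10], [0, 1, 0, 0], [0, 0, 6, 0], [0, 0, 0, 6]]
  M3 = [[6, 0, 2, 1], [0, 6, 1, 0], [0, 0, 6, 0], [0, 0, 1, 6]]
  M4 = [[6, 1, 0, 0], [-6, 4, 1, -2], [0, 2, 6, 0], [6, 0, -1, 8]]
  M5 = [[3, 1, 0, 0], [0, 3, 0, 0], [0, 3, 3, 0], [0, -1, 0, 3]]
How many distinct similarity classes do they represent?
4 classes: {M1}, {M2}, {M3, M4}, {M5}

Characteristic polynomials: χ_{M1} = (x + 5)^4, χ_{M2} = (x - 6)^2(x - 1)^2, χ_{M3} = (x - 6)^4, χ_{M4} = (x - 6)^4, χ_{M5} = (x - 3)^4.

{M1}: invariant factors (x + 5)^2, (x + 5)^2.

{M2}: invariant factors x - 6, (x - 6)(x - 1)^2.

{M3, M4}: invariant factors x - 6, (x - 6)^3.

{M5}: invariant factors x - 3, x - 3, (x - 3)^2.

Matrices are similar if and only if their invariant-factor lists agree; the partition into similarity classes is {M1}, {M2}, {M3, M4}, {M5}.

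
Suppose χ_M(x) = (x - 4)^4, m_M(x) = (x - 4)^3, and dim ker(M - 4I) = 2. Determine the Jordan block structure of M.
λ = 4: algebraic multiplicity 4 (exponent in χ_M), largest block size 3 (exponent in m_M), 2 blocks (geometric multiplicity). These force block sizes [3, 1].

Jordan blocks: (4, 3), (4, 1)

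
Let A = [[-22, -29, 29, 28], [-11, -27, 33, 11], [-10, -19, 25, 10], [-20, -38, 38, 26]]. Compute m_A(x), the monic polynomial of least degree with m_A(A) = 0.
The characteristic polynomial factors as (x - 6)^2(x + 5)^2. The minimal polynomial is ∏(x - λ)^{k_λ} where k_λ is the size of the largest Jordan block at λ.

For λ = -5: rank(A + 5I) = 3, and the largest Jordan block has size 2 (the smallest k with rank((A + 5I)^k) = rank((A + 5I)^(k+1))).
For λ = 6: rank(A - 6I) = 2, and the largest Jordan block has size 1 (the smallest k with rank((A - 6I)^k) = rank((A - 6I)^(k+1))).

So m_A(x) = (x - 6)(x + 5)^2.

m_A(x) = (x - 6)(x + 5)^2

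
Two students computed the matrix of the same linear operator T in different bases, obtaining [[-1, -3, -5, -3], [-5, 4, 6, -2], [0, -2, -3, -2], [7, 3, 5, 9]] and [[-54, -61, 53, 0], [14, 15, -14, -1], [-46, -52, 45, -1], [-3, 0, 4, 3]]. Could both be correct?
Two matrices over a field are similar if and only if they have the same invariant factors.

Both A and B have characteristic polynomial (x - 6)(x - 1)^3 and minimal polynomial (x - 6)(x - 1)^3. Computing further, both have invariant factors (x - 6)(x - 1)^3. Hence A and B are similar.

Yes.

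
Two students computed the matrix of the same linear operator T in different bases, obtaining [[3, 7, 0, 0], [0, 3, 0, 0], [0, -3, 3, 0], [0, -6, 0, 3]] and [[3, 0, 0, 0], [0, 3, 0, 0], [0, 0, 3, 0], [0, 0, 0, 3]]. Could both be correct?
Both have characteristic polynomial (x - 3)^4, but the minimal polynomial of A is (x - 3)^2 while the minimal polynomial of B is x - 3. The minimal polynomial is a similarity invariant, so A and B are not similar.

No.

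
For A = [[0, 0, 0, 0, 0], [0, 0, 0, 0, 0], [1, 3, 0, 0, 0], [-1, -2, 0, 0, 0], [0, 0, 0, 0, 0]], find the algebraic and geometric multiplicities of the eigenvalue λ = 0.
The characteristic polynomial is x^5, so the factor x appears with exponent 5: the algebraic multiplicity is 5.

rank(A) = 2, so the eigenspace has dimension 5 - 2 = 3: the geometric multiplicity is 3.

Since 3 < 5, A is not diagonalizable.

algebraic multiplicity 5, geometric multiplicity 3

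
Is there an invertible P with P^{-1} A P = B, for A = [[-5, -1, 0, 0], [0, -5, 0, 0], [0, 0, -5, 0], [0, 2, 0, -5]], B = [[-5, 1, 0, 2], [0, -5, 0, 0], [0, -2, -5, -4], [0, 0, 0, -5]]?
Yes.

Two matrices over a field are similar if and only if they have the same invariant factors.

Both A and B have characteristic polynomial (x + 5)^4 and minimal polynomial (x + 5)^2. Computing further, both have invariant factors x + 5, x + 5, (x + 5)^2. Hence A and B are similar.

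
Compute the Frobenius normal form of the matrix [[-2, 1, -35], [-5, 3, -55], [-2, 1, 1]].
The invariant factors of A (the non-unit diagonal entries of the Smith normal form of xI - A over ℚ[x]) are (x - 3)^2(x + 4), each dividing the next. The characteristic polynomial is their product, (x - 3)^2(x + 4).

The rational canonical form is the block-diagonal matrix of companion matrices C(f_i):
R = [[0, 0, -36], [1, 0, 15], [0, 1, 2]].

R = [[0, 0, -36], [1, 0, 15], [0, 1, 2]]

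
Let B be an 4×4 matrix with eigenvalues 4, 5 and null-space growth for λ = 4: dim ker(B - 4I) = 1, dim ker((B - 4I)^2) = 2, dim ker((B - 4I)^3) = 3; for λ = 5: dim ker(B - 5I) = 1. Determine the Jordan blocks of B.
λ = 4: successive nullity increments [1, 1, 1] count blocks of size ≥ k; block sizes are [3].
λ = 5: successive nullity increments [1] count blocks of size ≥ k; block sizes are [1].

Jordan blocks: (4, 3), (5, 1)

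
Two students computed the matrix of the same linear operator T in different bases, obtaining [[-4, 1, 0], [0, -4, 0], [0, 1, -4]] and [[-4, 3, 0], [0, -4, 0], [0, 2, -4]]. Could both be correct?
Two matrices over a field are similar if and only if they have the same invariant factors.

Both A and B have characteristic polynomial (x + 4)^3 and minimal polynomial (x + 4)^2. Computing further, both have invariant factors x + 4, (x + 4)^2. Hence A and B are similar.

Yes.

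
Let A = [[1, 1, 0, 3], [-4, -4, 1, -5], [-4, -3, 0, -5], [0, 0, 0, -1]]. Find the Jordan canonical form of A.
The characteristic polynomial is det(xI - A) = (x + 1)^4, so the eigenvalues are -1 (algebraic multiplicity 4).

For λ = -1: rank(A + I) = 2, rank((A + I)^2) = 1, rank((A + I)^3) = 0. The eigenspace has dimension 4 - 2 = 2, so there are 2 Jordan blocks; the rank sequence gives block sizes [3, 1].

Assembling the blocks gives the Jordan form J above.

J = [[-1, 1, 0, 0], [0, -1, 1, 0], [0, 0, -1, 0], [0, 0, 0, -1]]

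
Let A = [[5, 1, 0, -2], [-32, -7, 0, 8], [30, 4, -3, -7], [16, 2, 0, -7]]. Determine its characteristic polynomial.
xI - A = [[x - 5, -1, 0, 2], [32, x + 7, 0, -8], [-30, -4, x + 3, 7], [-16, -2, 0, x + 7]].

Expanding det(xI - A) along the first row:
det(xI - A) = + (x - 5)·det([[x + 7, 0, -8], [-4, x + 3, 7], [-2, 0, x + 7]]) - (-1)·det([[32, 0, -8], [-30, x + 3, 7], [-16, 0, x + 7]]) + (0)·det([[32, x + 7, -8], [-30, -4, 7], [-16, -2, x + 7]]) - (2)·det([[32, x + 7, 0], [-30, -4, x + 3], [-16, -2, 0]]).

Evaluating gives χ_A(x) = x^4 + 12x^3 + 54x^2 + 108x + 81 = (x + 3)^4.

χ_A(x) = (x + 3)^4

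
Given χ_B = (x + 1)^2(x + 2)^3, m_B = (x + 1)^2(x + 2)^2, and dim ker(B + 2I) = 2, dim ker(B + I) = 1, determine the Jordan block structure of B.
λ = -2: algebraic multiplicity 3 (exponent in χ_B), largest block size 2 (exponent in m_B), 2 blocks (geometric multiplicity). These force block sizes [2, 1].
λ = -1: algebraic multiplicity 2 (exponent in χ_B), largest block size 2 (exponent in m_B), 1 block (geometric multiplicity). This forces block sizes [2].

Jordan blocks: (-2, 2), (-2, 1), (-1, 2)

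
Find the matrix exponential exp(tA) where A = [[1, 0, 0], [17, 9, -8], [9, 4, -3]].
A has Jordan form J = [[1, 1, 0], [0, 1, 0], [0, 0, 5]] with A = PJP^{-1}, so e^{tA} = P e^{tJ} P^{-1}.

For a Jordan block J_k(λ), e^{tJ_k(λ)} = e^{λt} · (I + tN + t^2 N^2/2! + ... + t^{k-1} N^{k-1}/(k-1)!) where N is the nilpotent superdiagonal part.

Assembling the blocks and conjugating back gives the entries of e^{tA} as shown above.

e^{tA} = [[e^{t}, 0, 0], [(t + 4*e^{4*t} - 4)*e^{t}, 2*e^{5*t} - e^{t}, 2*(1 - e^{4*t})*e^{t}], [(t + 2*e^{4*t} - 2)*e^{t}, e^{5*t} - e^{t}, (2 - e^{4*t})*e^{t}]]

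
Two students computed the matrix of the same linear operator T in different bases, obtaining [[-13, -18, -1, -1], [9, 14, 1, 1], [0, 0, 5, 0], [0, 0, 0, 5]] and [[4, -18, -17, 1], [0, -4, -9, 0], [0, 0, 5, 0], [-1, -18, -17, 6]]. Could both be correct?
Yes.

Two matrices over a field are similar if and only if they have the same invariant factors.

Both A and B have characteristic polynomial (x - 5)^3(x + 4) and minimal polynomial (x - 5)^2(x + 4). Computing further, both have invariant factors x - 5, (x - 5)^2(x + 4). Hence A and B are similar.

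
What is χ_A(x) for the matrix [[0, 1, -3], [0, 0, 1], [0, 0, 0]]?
xI - A = [[x, -1, 3], [0, x, -1], [0, 0, x]].

Expanding det(xI - A) along the first row:
det(xI - A) = + (x)·det([[x, -1], [0, x]]) - (-1)·det([[0, -1], [0, x]]) + (3)·det([[0, x], [0, 0]]).

Evaluating gives χ_A(x) = x^3.

χ_A(x) = x^3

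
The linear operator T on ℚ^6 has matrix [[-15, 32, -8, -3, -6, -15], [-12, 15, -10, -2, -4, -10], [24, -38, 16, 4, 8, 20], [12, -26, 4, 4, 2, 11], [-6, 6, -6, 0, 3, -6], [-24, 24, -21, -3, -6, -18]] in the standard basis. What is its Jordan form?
J = [[-4, 0, 0, 0, 0, 0], [0, -3, 0, 0, 0, 0], [0, 0, 3, 1, 0, 0], [0, 0, 0, 3, 0, 0], [0, 0, 0, 0, 3, 0], [0, 0, 0, 0, 0, 3]]

The characteristic polynomial is det(xI - A) = (x - 3)^4(x + 3)(x + 4), so the eigenvalues are -4 (algebraic multiplicity 1), -3 (algebraic multiplicity 1), 3 (algebraic multiplicity 4).

For λ = -4: algebraic multiplicity 1 gives one 1×1 block.

For λ = -3: algebraic multiplicity 1 gives one 1×1 block.

For λ = 3: rank(A - 3I) = 3, rank((A - 3I)^2) = 2. The eigenspace has dimension 6 - 3 = 3, so there are 3 Jordan blocks; the rank sequence gives block sizes [2, 1, 1].

Assembling the blocks gives the Jordan form J above.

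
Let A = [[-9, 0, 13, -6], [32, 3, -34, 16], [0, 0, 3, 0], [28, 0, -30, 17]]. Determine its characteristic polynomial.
χ_A(x) = (x - 5)(x - 3)^3

xI - A = [[x + 9, 0, -13, 6], [-32, x - 3, 34, -16], [0, 0, x - 3, 0], [-28, 0, 30, x - 17]].

Expanding det(xI - A) along the first row:
det(xI - A) = + (x + 9)·det([[x - 3, 34, -16], [0, x - 3, 0], [0, 30, x - 17]]) - (0)·det([[-32, 34, -16], [0, x - 3, 0], [-28, 30, x - 17]]) + (-13)·det([[-32, x - 3, -16], [0, 0, 0], [-28, 0, x - 17]]) - (6)·det([[-32, x - 3, 34], [0, 0, x - 3], [-28, 0, 30]]).

Evaluating gives χ_A(x) = x^4 - 14x^3 + 72x^2 - 162x + 135 = (x - 5)(x - 3)^3.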